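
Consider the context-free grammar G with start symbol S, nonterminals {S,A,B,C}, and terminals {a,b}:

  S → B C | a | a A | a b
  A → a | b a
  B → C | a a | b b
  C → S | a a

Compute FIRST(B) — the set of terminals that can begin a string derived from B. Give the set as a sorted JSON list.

FIRST sets, iterate to fixpoint:
round 1:
  A via A→a: +{a}
  A via A→b a: +{b}
  B via B→a a: +{a}
  B via B→b b: +{b}
  C via C→a a: +{a}
  S via S→B C: +{a,b}
  S: {a,b}  A: {a,b}  B: {a,b}  C: {a}
round 2:
  C via C→S: +{b}
  S: {a,b}  A: {a,b}  B: {a,b}  C: {a,b}
round 3: (stable)
  S: {a,b}  A: {a,b}  B: {a,b}  C: {a,b}

FIRST(B) = ["a", "b"]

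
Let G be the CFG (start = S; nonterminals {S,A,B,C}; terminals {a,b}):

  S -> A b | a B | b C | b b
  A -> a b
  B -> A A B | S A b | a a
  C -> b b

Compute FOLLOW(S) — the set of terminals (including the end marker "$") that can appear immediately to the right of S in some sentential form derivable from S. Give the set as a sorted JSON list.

FIRST sets, iterate to fixpoint:
round 1:
  A via A→a b: +{a}
  B via B→A A B: +{a}
  C via C→b b: +{b}
  S via S→A b: +{a}
  S via S→b C: +{b}
  FIRST[S]={a,b}  FIRST[A]={a}  FIRST[B]={a}  FIRST[C]={b}
round 2:
  B via B→S A b: +{b}
  FIRST[S]={a,b}  FIRST[A]={a}  FIRST[B]={a,b}  FIRST[C]={b}
round 3: done
  FIRST[S]={a,b}  FIRST[A]={a}  FIRST[B]={a,b}  FIRST[C]={b}

Compute FOLLOW by fixpoint:
FOLLOW(S) := {$}
pass 1:
  B→A A B: FOLLOW(A) ⊇ FIRST(A) = {a}; new: +{a}
  B→A A B: FOLLOW(A) ⊇ FIRST(B) = {a,b}; new: +{b}
  B→S A b: FOLLOW(S) ⊇ FIRST(A) = {a}; new: +{a}
  S→a B: FOLLOW(B) ⊇ FOLLOW(S) ⊇ {$,a}; new: +{$,a}
  S→b C: FOLLOW(C) ⊇ FOLLOW(S) ⊇ {$,a}; new: +{$,a}
  FOLLOW[S]={$,a}  FOLLOW[A]={a,b}  FOLLOW[B]={$,a}  FOLLOW[C]={$,a}
pass 2: — fixpoint
  FOLLOW[S]={$,a}  FOLLOW[A]={a,b}  FOLLOW[B]={$,a}  FOLLOW[C]={$,a}

FOLLOW(S) = ["$", "a"]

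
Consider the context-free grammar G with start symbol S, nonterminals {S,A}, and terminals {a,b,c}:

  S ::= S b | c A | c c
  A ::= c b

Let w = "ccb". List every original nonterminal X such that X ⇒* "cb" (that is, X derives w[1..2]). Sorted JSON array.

CNF form of G:
  S -> S T1 | T0 A | T0 T0
  A -> T0 T1
  T0 -> c
  T1 -> b

CYK fill — only the sub-triangle for w[1..2]:
  cell(1,1) c: {T0}  orig:{}
  cell(2,2) b: {T1}  orig:{}
  cell(1,2) cb: {A}

Original NTs in T[1,2] deriving "cb": ["A"]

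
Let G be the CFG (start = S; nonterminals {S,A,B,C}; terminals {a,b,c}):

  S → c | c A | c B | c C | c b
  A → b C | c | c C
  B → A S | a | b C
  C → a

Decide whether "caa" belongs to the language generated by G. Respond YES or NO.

Convert to CNF:
  S -> T1 A | T1 B | T1 C | T1 T0 | c
  A -> T0 C | T1 C | c
  B -> A S | T0 C | a
  C -> a
  T0 -> b
  T1 -> c

CYK fill:
  cell(0,0) c: {A,S,T1}  orig:{A,S}
  cell(1,1) a: {B,C}
  cell(2,2) a: {B,C}
  cell(0,1) ca: {A,S}
  cell(1,2) aa: ∅
  cell(0,2) caa: ∅

S ∉ T[0,2] ⇒ NO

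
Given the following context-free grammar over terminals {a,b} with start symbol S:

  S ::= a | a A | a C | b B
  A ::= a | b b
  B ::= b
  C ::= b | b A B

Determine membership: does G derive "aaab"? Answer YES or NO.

CNF form of G:
  S -> T0 B | T1 A | T1 C | a
  A -> T0 T0 | a
  B -> b
  C -> T0 X2 | b
  T0 -> b
  T1 -> a
  X2 -> A B

Fill CYK table bottom-up:
  cell(0,0) a: {A,S,T1}  orig:{A,S}
  cell(1,1) a: {A,S,T1}  orig:{A,S}
  cell(2,2) a: {A,S,T1}  orig:{A,S}
  cell(3,3) b: {B,C,T0}  orig:{B,C}
  cell(0,1) aa: {S}
  cell(1,2) aa: {S}
  cell(2,3) ab: {S,X2}  orig:{S}
  cell(0,2) aaa: ∅
  cell(1,3) aab: ∅
  cell(0,3) aaab: ∅

S ∉ T[0,3] ⇒ NO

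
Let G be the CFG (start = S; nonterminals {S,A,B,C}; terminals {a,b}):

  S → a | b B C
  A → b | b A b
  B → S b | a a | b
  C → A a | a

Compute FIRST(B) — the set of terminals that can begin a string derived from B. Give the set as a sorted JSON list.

FIRST sets, iterate to fixpoint:
round 1:
  A via A→b: +{b}
  B via B→a a: +{a}
  B via B→b: +{b}
  C via C→A a: +{b}
  C via C→a: +{a}
  S via S→a: +{a}
  S via S→b B C: +{b}
  S: {a,b}  A: {b}  B: {a,b}  C: {a,b}
round 2: (stable)
  S: {a,b}  A: {b}  B: {a,b}  C: {a,b}

FIRST(B) = ["a", "b"]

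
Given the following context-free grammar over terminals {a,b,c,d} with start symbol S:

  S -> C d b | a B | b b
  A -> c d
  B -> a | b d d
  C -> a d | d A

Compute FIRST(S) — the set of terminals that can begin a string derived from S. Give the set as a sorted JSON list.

Compute FIRST by fixpoint:
[1]
  A via A→c d: +{c}
  B via B→a: +{a}
  B via B→b d d: +{b}
  C via C→a d: +{a}
  C via C→d A: +{d}
  S via S→C d b: +{a,d}
  S via S→b b: +{b}
  FIRST(S)={a,b,d}  FIRST(A)={c}  FIRST(B)={a,b}  FIRST(C)={a,d}
[2] (no change)
  FIRST(S)={a,b,d}  FIRST(A)={c}  FIRST(B)={a,b}  FIRST(C)={a,d}

FIRST(S) = ["a", "b", "d"]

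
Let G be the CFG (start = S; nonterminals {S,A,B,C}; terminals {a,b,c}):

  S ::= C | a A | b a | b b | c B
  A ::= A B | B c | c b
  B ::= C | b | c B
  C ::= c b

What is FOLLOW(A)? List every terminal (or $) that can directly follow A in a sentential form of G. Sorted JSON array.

FIRST sets, iterate to fixpoint:
pass 1:
  A via A→c b: +{c}
  B via B→b: +{b}
  B via B→c B: +{c}
  C via C→c b: +{c}
  S via S→C: +{c}
  S via S→a A: +{a}
  S via S→b a: +{b}
  FIRST(S)={a,b,c}  FIRST(A)={c}  FIRST(B)={b,c}  FIRST(C)={c}
pass 2:
  A via A→B c: +{b}
  FIRST(S)={a,b,c}  FIRST(A)={b,c}  FIRST(B)={b,c}  FIRST(C)={c}
pass 3: (no change)
  FIRST(S)={a,b,c}  FIRST(A)={b,c}  FIRST(B)={b,c}  FIRST(C)={c}

FOLLOW iteration:
initialize: $ ∈ FOLLOW(S)
[1]
  A→A B: FOLLOW(A) ⊇ FIRST(B) = {b,c}; new: +{b,c}
  A→A B: FOLLOW(B) ⊇ FOLLOW(A) ⊇ {b,c}; new: +{b,c}
  B→C: FOLLOW(C) ⊇ FOLLOW(B) ⊇ {b,c}; new: +{b,c}
  S→C: FOLLOW(C) ⊇ FOLLOW(S) ⊇ {$}; new: +{$}
  S→a A: FOLLOW(A) ⊇ FOLLOW(S) ⊇ {$}; new: +{$}
  S→c B: FOLLOW(B) ⊇ FOLLOW(S) ⊇ {$}; new: +{$}
  FOLLOW[S]={$}  FOLLOW[A]={$,b,c}  FOLLOW[B]={$,b,c}  FOLLOW[C]={$,b,c}
[2] (stable)
  FOLLOW[S]={$}  FOLLOW[A]={$,b,c}  FOLLOW[B]={$,b,c}  FOLLOW[C]={$,b,c}

FOLLOW(A) = ["$", "b", "c"]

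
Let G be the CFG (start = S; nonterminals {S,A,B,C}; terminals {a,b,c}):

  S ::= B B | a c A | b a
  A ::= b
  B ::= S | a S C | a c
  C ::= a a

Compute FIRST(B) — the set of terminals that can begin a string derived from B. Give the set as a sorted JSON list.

FIRST sets, iterate to fixpoint:
[1]
  A via A→b: +{b}
  B via B→a S C: +{a}
  C via C→a a: +{a}
  S via S→B B: +{a}
  S via S→b a: +{b}
  S: {a,b}  A: {b}  B: {a}  C: {a}
[2]
  B via B→S: +{b}
  S: {a,b}  A: {b}  B: {a,b}  C: {a}
[3] done
  S: {a,b}  A: {b}  B: {a,b}  C: {a}

FIRST(B) = ["a", "b"]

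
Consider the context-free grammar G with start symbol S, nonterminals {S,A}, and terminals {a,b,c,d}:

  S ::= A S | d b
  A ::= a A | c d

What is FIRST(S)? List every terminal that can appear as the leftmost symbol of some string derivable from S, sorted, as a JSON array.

Compute FIRST by fixpoint:
iter 1:
  A via A→a A: +{a}
  A via A→c d: +{c}
  S via S→A S: +{a,c}
  S via S→d b: +{d}
  FIRST(S)={a,c,d}  FIRST(A)={a,c}
iter 2: done
  FIRST(S)={a,c,d}  FIRST(A)={a,c}

FIRST(S) = ["a", "c", "d"]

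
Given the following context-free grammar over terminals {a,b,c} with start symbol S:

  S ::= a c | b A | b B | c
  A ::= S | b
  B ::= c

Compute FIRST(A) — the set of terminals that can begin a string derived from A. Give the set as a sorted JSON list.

FIRST sets, iterate to fixpoint:
[1]
  A via A→b: +{b}
  B via B→c: +{c}
  S via S→a c: +{a}
  S via S→b A: +{b}
  S via S→c: +{c}
  FIRST(S)={a,b,c}  FIRST(A)={b}  FIRST(B)={c}
[2]
  A via A→S: +{a,c}
  FIRST(S)={a,b,c}  FIRST(A)={a,b,c}  FIRST(B)={c}
[3] — fixpoint
  FIRST(S)={a,b,c}  FIRST(A)={a,b,c}  FIRST(B)={c}

FIRST(A) = ["a", "b", "c"]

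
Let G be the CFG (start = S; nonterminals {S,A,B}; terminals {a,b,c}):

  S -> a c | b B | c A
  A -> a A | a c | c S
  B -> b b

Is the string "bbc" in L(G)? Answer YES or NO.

Convert to CNF:
  S -> T0 T1 | T1 A | T2 B
  A -> T0 A | T0 T1 | T1 S
  B -> T2 T2
  T0 -> a
  T1 -> c
  T2 -> b

CYK table (by increasing span):
  cell(0,0) b: {T2}  orig:{}
  cell(1,1) b: {T2}  orig:{}
  cell(2,2) c: {T1}  orig:{}
  cell(0,1) bb: {B}
  cell(1,2) bc: ∅
  cell(0,2) bbc: ∅

S ∉ T[0,2] ⇒ NO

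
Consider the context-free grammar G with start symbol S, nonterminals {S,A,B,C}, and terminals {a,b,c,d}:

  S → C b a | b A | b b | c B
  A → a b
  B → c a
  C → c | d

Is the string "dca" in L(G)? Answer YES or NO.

Convert to CNF:
  S -> C X3 | T1 A | T1 T1 | T2 B
  A -> T0 T1
  B -> T2 T0
  C -> c | d
  T0 -> a
  T1 -> b
  T2 -> c
  X3 -> T1 T0

CYK table (by increasing span):
  T[0,0] 'd' = {C}
  T[1,1] 'c' = {C,T2}  orig:{C}
  T[2,2] 'a' = {T0}  orig:{}
  T[0,1] 'dc' = ∅
  T[1,2] 'ca' = {B}
  T[0,2] 'dca' = ∅

S ∉ T[0,2] ⇒ NO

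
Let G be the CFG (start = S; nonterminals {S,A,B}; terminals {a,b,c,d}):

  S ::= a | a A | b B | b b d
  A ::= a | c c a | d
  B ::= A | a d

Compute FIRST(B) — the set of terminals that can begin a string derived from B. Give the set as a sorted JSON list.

Compute FIRST by fixpoint:
[1]
  A via A→a: +{a}
  A via A→c c a: +{c}
  A via A→d: +{d}
  B via B→A: +{a,c,d}
  S via S→a: +{a}
  S via S→b B: +{b}
  FIRST(S)={a,b}  FIRST(A)={a,c,d}  FIRST(B)={a,c,d}
[2] done
  FIRST(S)={a,b}  FIRST(A)={a,c,d}  FIRST(B)={a,c,d}

FIRST(B) = ["a", "c", "d"]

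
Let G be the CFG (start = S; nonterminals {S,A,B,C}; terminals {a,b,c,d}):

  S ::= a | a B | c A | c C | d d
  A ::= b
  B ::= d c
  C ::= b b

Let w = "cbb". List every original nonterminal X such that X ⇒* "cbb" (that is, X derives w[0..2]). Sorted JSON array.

Convert to CNF:
  S -> T0 T0 | T1 A | T1 C | T3 B | a
  A -> b
  B -> T0 T1
  C -> T2 T2
  T0 -> d
  T1 -> c
  T2 -> b
  T3 -> a

CYK table (by increasing span), restricted to cells inside w[0..2]:
  cell(0,0) c: {T1}  orig:{}
  cell(1,1) b: {A,T2}  orig:{A}
  cell(2,2) b: {A,T2}  orig:{A}
  cell(0,1) cb: {S}
  cell(1,2) bb: {C}
  cell(0,2) cbb: {S}

Original NTs in T[0,2] deriving "cbb": ["S"]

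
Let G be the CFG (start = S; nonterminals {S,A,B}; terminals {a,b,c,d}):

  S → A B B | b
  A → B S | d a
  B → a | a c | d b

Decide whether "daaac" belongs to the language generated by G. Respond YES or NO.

CNF form of G:
  S -> A X4 | b
  A -> B S | T0 T1
  B -> T0 T3 | T1 T2 | a
  T0 -> d
  T1 -> a
  T2 -> c
  T3 -> b
  X4 -> B B

CYK fill:
  T[0,0] 'd' = {T0}  orig:{}
  T[1,1] 'a' = {B,T1}  orig:{B}
  T[2,2] 'a' = {B,T1}  orig:{B}
  T[3,3] 'a' = {B,T1}  orig:{B}
  T[4,4] 'c' = {T2}  orig:{}
  T[0,1] 'da' = {A}
  T[1,2] 'aa' = {X4}  orig:{}
  T[2,3] 'aa' = {X4}  orig:{}
  T[3,4] 'ac' = {B}
  T[0,2] 'daa' = ∅
  T[1,3] 'aaa' = ∅
  T[2,4] 'aac' = {X4}  orig:{}
  T[0,3] 'daaa' = {S}
  T[1,4] 'aaac' = ∅
  T[0,4] 'daaac' = {S}

S ∈ T[0,4] ⇒ YES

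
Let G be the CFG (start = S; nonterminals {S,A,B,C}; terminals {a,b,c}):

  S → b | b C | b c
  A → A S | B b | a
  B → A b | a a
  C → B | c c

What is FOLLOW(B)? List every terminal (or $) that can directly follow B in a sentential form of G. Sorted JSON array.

Compute FIRST by fixpoint:
pass 1:
  A via A→a: +{a}
  B via B→A b: +{a}
  C via C→B: +{a}
  C via C→c c: +{c}
  S via S→b: +{b}
  FIRST[S]={b}  FIRST[A]={a}  FIRST[B]={a}  FIRST[C]={a,c}
pass 2: — fixpoint
  FIRST[S]={b}  FIRST[A]={a}  FIRST[B]={a}  FIRST[C]={a,c}

Compute FOLLOW by fixpoint:
seed FOLLOW(S) with $
round 1:
  A→A S: FOLLOW(A) ⊇ FIRST(S) = {b}; new: +{b}
  A→A S: FOLLOW(S) ⊇ FOLLOW(A) ⊇ {b}; new: +{b}
  A→B b: FOLLOW(B) ⊇ FIRST(b) = {b}; new: +{b}
  S→b C: FOLLOW(C) ⊇ FOLLOW(S) ⊇ {$,b}; new: +{$,b}
  S: {$,b}  A: {b}  B: {b}  C: {$,b}
round 2:
  C→B: FOLLOW(B) ⊇ FOLLOW(C) ⊇ {$,b}; new: +{$}
  S: {$,b}  A: {b}  B: {$,b}  C: {$,b}
round 3: (stable)
  S: {$,b}  A: {b}  B: {$,b}  C: {$,b}

FOLLOW(B) = ["$", "b"]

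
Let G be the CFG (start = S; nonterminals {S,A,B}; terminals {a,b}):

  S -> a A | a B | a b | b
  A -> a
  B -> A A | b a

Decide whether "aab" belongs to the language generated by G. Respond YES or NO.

Convert to CNF:
  S -> T1 A | T1 B | T1 T0 | b
  A -> a
  B -> A A | T0 T1
  T0 -> b
  T1 -> a

CYK table (by increasing span):
  cell(0,0) a: {A,T1}  orig:{A}
  cell(1,1) a: {A,T1}  orig:{A}
  cell(2,2) b: {S,T0}  orig:{S}
  cell(0,1) aa: {B,S}
  cell(1,2) ab: {S}
  cell(0,2) aab: ∅

S ∉ T[0,2] ⇒ NO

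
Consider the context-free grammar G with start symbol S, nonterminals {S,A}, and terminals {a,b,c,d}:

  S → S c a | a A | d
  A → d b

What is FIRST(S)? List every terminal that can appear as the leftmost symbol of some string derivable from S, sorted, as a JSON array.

Compute FIRST by fixpoint:
pass 1:
  A via A→d b: +{d}
  S via S→a A: +{a}
  S via S→d: +{d}
  FIRST[S]={a,d}  FIRST[A]={d}
pass 2: (stable)
  FIRST[S]={a,d}  FIRST[A]={d}

FIRST(S) = ["a", "d"]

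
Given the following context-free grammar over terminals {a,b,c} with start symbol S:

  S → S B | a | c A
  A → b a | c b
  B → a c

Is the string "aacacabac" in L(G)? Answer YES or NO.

CNF form of G:
  S -> S B | T2 A | a
  A -> T0 T1 | T2 T0
  B -> T1 T2
  T0 -> b
  T1 -> a
  T2 -> c

CYK fill:
  cell(0,0) a: {S,T1}  orig:{S}
  cell(1,1) a: {S,T1}  orig:{S}
  cell(2,2) c: {T2}  orig:{}
  cell(3,3) a: {S,T1}  orig:{S}
  cell(4,4) c: {T2}  orig:{}
  cell(5,5) a: {S,T1}  orig:{S}
  cell(6,6) b: {T0}  orig:{}
  cell(7,7) a: {S,T1}  orig:{S}
  cell(8,8) c: {T2}  orig:{}
  cell(0,1) aa: ∅
  cell(1,2) ac: {B}
  cell(2,3) ca: ∅
  cell(3,4) ac: {B}
  cell(4,5) ca: ∅
  cell(5,6) ab: ∅
  cell(6,7) ba: {A}
  cell(7,8) ac: {B}
  cell(0,2) aac: {S}
  cell(1,3) aca: ∅
  cell(2,4) cac: ∅
  cell(3,5) aca: ∅
  cell(4,6) cab: ∅
  cell(5,7) aba: ∅
  cell(6,8) bac: ∅
  cell(0,3) aaca: ∅
  cell(1,4) acac: ∅
  cell(2,5) caca: ∅
  cell(3,6) acab: ∅
  cell(4,7) caba: ∅
  cell(5,8) abac: ∅
  cell(0,4) aacac: {S}
  cell(1,5) acaca: ∅
  cell(2,6) cacab: ∅
  cell(3,7) acaba: ∅
  cell(4,8) cabac: ∅
  cell(0,5) aacaca: ∅
  cell(1,6) acacab: ∅
  cell(2,7) cacaba: ∅
  cell(3,8) acabac: ∅
  cell(0,6) aacacab: ∅
  cell(1,7) acacaba: ∅
  cell(2,8) cacabac: ∅
  cell(0,7) aacacaba: ∅
  cell(1,8) acacabac: ∅
  cell(0,8) aacacabac: ∅

S ∉ T[0,8] ⇒ NO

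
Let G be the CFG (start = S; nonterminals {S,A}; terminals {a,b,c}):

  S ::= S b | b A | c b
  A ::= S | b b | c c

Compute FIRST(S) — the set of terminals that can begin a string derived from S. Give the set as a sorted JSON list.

FIRST sets, iterate to fixpoint:
round 1:
  A via A→b b: +{b}
  A via A→c c: +{c}
  S via S→b A: +{b}
  S via S→c b: +{c}
  S: {b,c}  A: {b,c}
round 2: (no change)
  S: {b,c}  A: {b,c}

FIRST(S) = ["b", "c"]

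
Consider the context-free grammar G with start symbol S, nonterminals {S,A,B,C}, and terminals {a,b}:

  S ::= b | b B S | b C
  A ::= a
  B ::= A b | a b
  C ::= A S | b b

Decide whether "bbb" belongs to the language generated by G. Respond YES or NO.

CNF form of G:
  S -> T0 C | T0 X2 | b
  A -> a
  B -> A T0 | T1 T0
  C -> A S | T0 T0
  T0 -> b
  T1 -> a
  X2 -> B S

CYK fill:
  cell(0,0) b: {S,T0}  orig:{S}
  cell(1,1) b: {S,T0}  orig:{S}
  cell(2,2) b: {S,T0}  orig:{S}
  cell(0,1) bb: {C}
  cell(1,2) bb: {C}
  cell(0,2) bbb: {S}

S ∈ T[0,2] ⇒ YES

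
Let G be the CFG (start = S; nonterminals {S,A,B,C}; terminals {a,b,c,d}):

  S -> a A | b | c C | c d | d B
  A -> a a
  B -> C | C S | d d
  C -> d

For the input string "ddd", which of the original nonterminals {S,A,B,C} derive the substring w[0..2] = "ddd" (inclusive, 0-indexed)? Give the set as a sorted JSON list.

CNF form of G:
  S -> T0 A | T1 B | T2 C | T2 T1 | b
  A -> T0 T0
  B -> C S | T1 T1 | d
  C -> d
  T0 -> a
  T1 -> d
  T2 -> c

Fill CYK table bottom-up — only the sub-triangle for w[0..2]:
  cell(0,0) d: {B,C,T1}  orig:{B,C}
  cell(1,1) d: {B,C,T1}  orig:{B,C}
  cell(2,2) d: {B,C,T1}  orig:{B,C}
  cell(0,1) dd: {B,S}
  cell(1,2) dd: {B,S}
  cell(0,2) ddd: {B,S}

Original NTs in T[0,2] deriving "ddd": ["B", "S"]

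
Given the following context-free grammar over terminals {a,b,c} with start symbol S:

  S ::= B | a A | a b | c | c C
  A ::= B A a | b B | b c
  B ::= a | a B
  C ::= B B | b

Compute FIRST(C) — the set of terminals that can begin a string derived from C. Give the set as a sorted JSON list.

FIRST sets, iterate to fixpoint:
round 1:
  A via A→b B: +{b}
  B via B→a: +{a}
  C via C→B B: +{a}
  C via C→b: +{b}
  S via S→B: +{a}
  S via S→c: +{c}
  S: {a,c}  A: {b}  B: {a}  C: {a,b}
round 2:
  A via A→B A a: +{a}
  S: {a,c}  A: {a,b}  B: {a}  C: {a,b}
round 3: done
  S: {a,c}  A: {a,b}  B: {a}  C: {a,b}

FIRST(C) = ["a", "b"]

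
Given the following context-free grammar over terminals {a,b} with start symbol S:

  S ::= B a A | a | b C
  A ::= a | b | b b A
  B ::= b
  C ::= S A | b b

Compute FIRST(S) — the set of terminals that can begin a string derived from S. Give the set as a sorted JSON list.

FIRST sets, iterate to fixpoint:
[1]
  A via A→a: +{a}
  A via A→b: +{b}
  B via B→b: +{b}
  C via C→b b: +{b}
  S via S→B a A: +{b}
  S via S→a: +{a}
  S: {a,b}  A: {a,b}  B: {b}  C: {b}
[2]
  C via C→S A: +{a}
  S: {a,b}  A: {a,b}  B: {b}  C: {a,b}
[3] (no change)
  S: {a,b}  A: {a,b}  B: {b}  C: {a,b}

FIRST(S) = ["a", "b"]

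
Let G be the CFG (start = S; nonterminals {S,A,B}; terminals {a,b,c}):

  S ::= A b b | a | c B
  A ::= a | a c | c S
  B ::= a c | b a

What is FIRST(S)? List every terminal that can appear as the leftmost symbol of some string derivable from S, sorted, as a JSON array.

Compute FIRST by fixpoint:
[1]
  A via A→a: +{a}
  A via A→c S: +{c}
  B via B→a c: +{a}
  B via B→b a: +{b}
  S via S→A b b: +{a,c}
  S: {a,c}  A: {a,c}  B: {a,b}
[2] done
  S: {a,c}  A: {a,c}  B: {a,b}

FIRST(S) = ["a", "c"]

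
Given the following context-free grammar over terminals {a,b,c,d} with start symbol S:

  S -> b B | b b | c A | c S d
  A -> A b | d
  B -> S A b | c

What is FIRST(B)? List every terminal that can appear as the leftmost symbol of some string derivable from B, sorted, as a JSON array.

FIRST iteration:
[1]
  A via A→d: +{d}
  B via B→c: +{c}
  S via S→b B: +{b}
  S via S→c A: +{c}
  FIRST(S)={b,c}  FIRST(A)={d}  FIRST(B)={c}
[2]
  B via B→S A b: +{b}
  FIRST(S)={b,c}  FIRST(A)={d}  FIRST(B)={b,c}
[3] (no change)
  FIRST(S)={b,c}  FIRST(A)={d}  FIRST(B)={b,c}

FIRST(B) = ["b", "c"]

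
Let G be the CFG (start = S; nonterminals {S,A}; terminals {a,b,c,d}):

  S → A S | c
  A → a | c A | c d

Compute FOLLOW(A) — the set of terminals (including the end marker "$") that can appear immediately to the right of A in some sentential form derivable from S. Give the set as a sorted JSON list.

Compute FIRST by fixpoint:
round 1:
  A via A→a: +{a}
  A via A→c A: +{c}
  S via S→A S: +{a,c}
  S: {a,c}  A: {a,c}
round 2: done
  S: {a,c}  A: {a,c}

FOLLOW sets:
initialize: $ ∈ FOLLOW(S)
[1]
  S→A S: FOLLOW(A) ⊇ FIRST(S) = {a,c}; new: +{a,c}
  S: {$}  A: {a,c}
[2] done
  S: {$}  A: {a,c}

FOLLOW(A) = ["a", "c"]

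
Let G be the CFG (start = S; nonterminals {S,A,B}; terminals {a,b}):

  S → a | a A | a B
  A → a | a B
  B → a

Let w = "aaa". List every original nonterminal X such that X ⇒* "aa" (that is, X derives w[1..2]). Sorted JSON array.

CNF form of G:
  S -> T0 A | T0 B | a
  A -> T0 B | a
  B -> a
  T0 -> a

Fill CYK table bottom-up (cells [i..j] with 1 ≤ i ≤ j ≤ 2 only):
  cell(1,1) a: {A,B,S,T0}  orig:{A,B,S}
  cell(2,2) a: {A,B,S,T0}  orig:{A,B,S}
  cell(1,2) aa: {A,S}

Original NTs in T[1,2] deriving "aa": ["A", "S"]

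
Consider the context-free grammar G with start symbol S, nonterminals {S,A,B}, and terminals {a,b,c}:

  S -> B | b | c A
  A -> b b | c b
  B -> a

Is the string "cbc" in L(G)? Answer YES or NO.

Convert to CNF:
  S -> T1 A | a | b
  A -> T0 T0 | T1 T0
  B -> a
  T0 -> b
  T1 -> c

Fill CYK table bottom-up:
  T[0,0] 'c' = {T1}  orig:{}
  T[1,1] 'b' = {S,T0}  orig:{S}
  T[2,2] 'c' = {T1}  orig:{}
  T[0,1] 'cb' = {A}
  T[1,2] 'bc' = ∅
  T[0,2] 'cbc' = ∅

S ∉ T[0,2] ⇒ NO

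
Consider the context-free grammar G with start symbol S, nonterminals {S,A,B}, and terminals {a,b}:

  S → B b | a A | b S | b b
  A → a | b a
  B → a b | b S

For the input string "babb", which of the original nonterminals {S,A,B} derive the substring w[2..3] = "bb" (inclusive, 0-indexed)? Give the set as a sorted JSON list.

CNF form of G:
  S -> B T0 | T0 S | T0 T0 | T1 A
  A -> T0 T1 | a
  B -> T0 S | T1 T0
  T0 -> b
  T1 -> a

Fill CYK table bottom-up, restricted to cells inside w[2..3]:
  T[2,2] 'b' = {T0}  orig:{}
  T[3,3] 'b' = {T0}  orig:{}
  T[2,3] 'bb' = {S}

Original NTs in T[2,3] deriving "bb": ["S"]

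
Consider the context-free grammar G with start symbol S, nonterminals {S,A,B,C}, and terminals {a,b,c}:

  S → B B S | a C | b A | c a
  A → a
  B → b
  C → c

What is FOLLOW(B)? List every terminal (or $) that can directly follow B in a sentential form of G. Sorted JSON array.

FIRST sets, iterate to fixpoint:
round 1:
  A via A→a: +{a}
  B via B→b: +{b}
  C via C→c: +{c}
  S via S→B B S: +{b}
  S via S→a C: +{a}
  S via S→c a: +{c}
  S: {a,b,c}  A: {a}  B: {b}  C: {c}
round 2: (no change)
  S: {a,b,c}  A: {a}  B: {b}  C: {c}

Compute FOLLOW by fixpoint:
FOLLOW(S) := {$}
round 1:
  S→B B S: FOLLOW(B) ⊇ FIRST(B) = {b}; new: +{b}
  S→B B S: FOLLOW(B) ⊇ FIRST(S) = {a,b,c}; new: +{a,c}
  S→a C: FOLLOW(C) ⊇ FOLLOW(S) ⊇ {$}; new: +{$}
  S→b A: FOLLOW(A) ⊇ FOLLOW(S) ⊇ {$}; new: +{$}
  FOLLOW[S]={$}  FOLLOW[A]={$}  FOLLOW[B]={a,b,c}  FOLLOW[C]={$}
round 2: — fixpoint
  FOLLOW[S]={$}  FOLLOW[A]={$}  FOLLOW[B]={a,b,c}  FOLLOW[C]={$}

FOLLOW(B) = ["a", "b", "c"]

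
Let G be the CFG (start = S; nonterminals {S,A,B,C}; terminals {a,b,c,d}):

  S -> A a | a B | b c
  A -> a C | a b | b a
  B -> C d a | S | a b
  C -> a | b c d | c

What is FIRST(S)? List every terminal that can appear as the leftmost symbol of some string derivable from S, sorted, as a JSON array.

Compute FIRST by fixpoint:
[1]
  A via A→a C: +{a}
  A via A→b a: +{b}
  B via B→a b: +{a}
  C via C→a: +{a}
  C via C→b c d: +{b}
  C via C→c: +{c}
  S via S→A a: +{a,b}
  S: {a,b}  A: {a,b}  B: {a}  C: {a,b,c}
[2]
  B via B→C d a: +{b,c}
  S: {a,b}  A: {a,b}  B: {a,b,c}  C: {a,b,c}
[3] — fixpoint
  S: {a,b}  A: {a,b}  B: {a,b,c}  C: {a,b,c}

FIRST(S) = ["a", "b"]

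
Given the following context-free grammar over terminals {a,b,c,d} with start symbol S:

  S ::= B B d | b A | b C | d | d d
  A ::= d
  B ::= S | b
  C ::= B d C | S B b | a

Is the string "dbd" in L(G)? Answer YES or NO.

CNF form of G:
  S -> B X5 | T0 T0 | T1 A | T1 C | d
  A -> d
  B -> B X2 | T0 T0 | T1 A | T1 C | b | d
  C -> B X3 | S X4 | a
  T0 -> d
  T1 -> b
  X2 -> B T0
  X3 -> T0 C
  X4 -> B T1
  X5 -> B T0

Fill CYK table bottom-up:
  cell(0,0) d: {A,B,S,T0}  orig:{A,B,S}
  cell(1,1) b: {B,T1}  orig:{B}
  cell(2,2) d: {A,B,S,T0}  orig:{A,B,S}
  cell(0,1) db: {X4}  orig:{}
  cell(1,2) bd: {B,S,X2,X5}  orig:{B,S}
  cell(0,2) dbd: {B,S}

S ∈ T[0,2] ⇒ YES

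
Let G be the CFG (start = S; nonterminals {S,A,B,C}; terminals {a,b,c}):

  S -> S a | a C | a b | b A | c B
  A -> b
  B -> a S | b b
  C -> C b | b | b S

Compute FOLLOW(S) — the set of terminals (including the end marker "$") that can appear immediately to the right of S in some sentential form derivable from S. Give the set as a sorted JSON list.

FIRST iteration:
pass 1:
  A via A→b: +{b}
  B via B→a S: +{a}
  B via B→b b: +{b}
  C via C→b: +{b}
  S via S→a C: +{a}
  S via S→b A: +{b}
  S via S→c B: +{c}
  FIRST(S)={a,b,c}  FIRST(A)={b}  FIRST(B)={a,b}  FIRST(C)={b}
pass 2: done
  FIRST(S)={a,b,c}  FIRST(A)={b}  FIRST(B)={a,b}  FIRST(C)={b}

Compute FOLLOW by fixpoint:
FOLLOW(S) := {$}
iter 1:
  C→C b: FOLLOW(C) ⊇ FIRST(b) = {b}; new: +{b}
  C→b S: FOLLOW(S) ⊇ FOLLOW(C) ⊇ {b}; new: +{b}
  S→S a: FOLLOW(S) ⊇ FIRST(a) = {a}; new: +{a}
  S→a C: FOLLOW(C) ⊇ FOLLOW(S) ⊇ {$,a,b}; new: +{$,a}
  S→b A: FOLLOW(A) ⊇ FOLLOW(S) ⊇ {$,a,b}; new: +{$,a,b}
  S→c B: FOLLOW(B) ⊇ FOLLOW(S) ⊇ {$,a,b}; new: +{$,a,b}
  S: {$,a,b}  A: {$,a,b}  B: {$,a,b}  C: {$,a,b}
iter 2: (no change)
  S: {$,a,b}  A: {$,a,b}  B: {$,a,b}  C: {$,a,b}

FOLLOW(S) = ["$", "a", "b"]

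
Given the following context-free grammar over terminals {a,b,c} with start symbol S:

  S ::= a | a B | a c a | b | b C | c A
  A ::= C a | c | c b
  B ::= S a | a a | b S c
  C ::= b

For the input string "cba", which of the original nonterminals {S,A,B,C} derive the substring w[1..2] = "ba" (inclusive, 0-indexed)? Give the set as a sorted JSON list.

Convert to CNF:
  S -> T0 B | T0 X4 | T1 A | T2 C | a | b
  A -> C T0 | T1 T2 | c
  B -> S T0 | T0 T0 | T2 X3
  C -> b
  T0 -> a
  T1 -> c
  T2 -> b
  X3 -> S T1
  X4 -> T1 T0

CYK table (by increasing span) — only the sub-triangle for w[1..2]:
  cell(1,1) b: {C,S,T2}  orig:{C,S}
  cell(2,2) a: {S,T0}  orig:{S}
  cell(1,2) ba: {A,B}

Original NTs in T[1,2] deriving "ba": ["A", "B"]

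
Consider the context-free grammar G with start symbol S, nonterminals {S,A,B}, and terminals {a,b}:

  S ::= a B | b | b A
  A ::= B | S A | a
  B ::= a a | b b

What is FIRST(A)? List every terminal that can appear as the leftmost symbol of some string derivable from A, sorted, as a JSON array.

FIRST sets, iterate to fixpoint:
round 1:
  A via A→a: +{a}
  B via B→a a: +{a}
  B via B→b b: +{b}
  S via S→a B: +{a}
  S via S→b: +{b}
  FIRST[S]={a,b}  FIRST[A]={a}  FIRST[B]={a,b}
round 2:
  A via A→B: +{b}
  FIRST[S]={a,b}  FIRST[A]={a,b}  FIRST[B]={a,b}
round 3: done
  FIRST[S]={a,b}  FIRST[A]={a,b}  FIRST[B]={a,b}

FIRST(A) = ["a", "b"]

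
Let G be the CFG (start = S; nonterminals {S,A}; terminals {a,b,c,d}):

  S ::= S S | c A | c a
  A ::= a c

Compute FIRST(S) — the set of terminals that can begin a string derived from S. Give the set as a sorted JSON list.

Compute FIRST by fixpoint:
pass 1:
  A via A→a c: +{a}
  S via S→c A: +{c}
  FIRST[S]={c}  FIRST[A]={a}
pass 2: (no change)
  FIRST[S]={c}  FIRST[A]={a}

FIRST(S) = ["c"]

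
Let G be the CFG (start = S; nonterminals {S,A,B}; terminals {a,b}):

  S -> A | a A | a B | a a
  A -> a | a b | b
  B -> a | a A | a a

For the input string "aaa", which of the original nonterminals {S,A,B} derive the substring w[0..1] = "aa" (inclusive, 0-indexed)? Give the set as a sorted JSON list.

CNF form of G:
  S -> T0 A | T0 B | T0 T0 | T0 T1 | a | b
  A -> T0 T1 | a | b
  B -> T0 A | T0 T0 | a
  T0 -> a
  T1 -> b

CYK table (by increasing span), restricted to cells inside w[0..1]:
  [0..0]={A,B,S,T0}  "a"  orig:{A,B,S}
  [1..1]={A,B,S,T0}  "a"  orig:{A,B,S}
  [0..1]={B,S}  "aa"

Original NTs in T[0,1] deriving "aa": ["B", "S"]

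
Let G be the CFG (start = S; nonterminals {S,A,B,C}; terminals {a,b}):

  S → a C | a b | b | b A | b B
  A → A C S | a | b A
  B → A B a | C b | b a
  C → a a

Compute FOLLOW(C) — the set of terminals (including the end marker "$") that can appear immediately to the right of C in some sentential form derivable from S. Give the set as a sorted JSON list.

FIRST iteration:
iter 1:
  A via A→a: +{a}
  A via A→b A: +{b}
  B via B→A B a: +{a,b}
  C via C→a a: +{a}
  S via S→a C: +{a}
  S via S→b: +{b}
  FIRST(S)={a,b}  FIRST(A)={a,b}  FIRST(B)={a,b}  FIRST(C)={a}
iter 2: — fixpoint
  FIRST(S)={a,b}  FIRST(A)={a,b}  FIRST(B)={a,b}  FIRST(C)={a}

Compute FOLLOW by fixpoint:
seed FOLLOW(S) with $
round 1:
  A→A C S: FOLLOW(A) ⊇ FIRST(C) = {a}; new: +{a}
  A→A C S: FOLLOW(C) ⊇ FIRST(S) = {a,b}; new: +{a,b}
  A→A C S: FOLLOW(S) ⊇ FOLLOW(A) ⊇ {a}; new: +{a}
  B→A B a: FOLLOW(A) ⊇ FIRST(B) = {a,b}; new: +{b}
  B→A B a: FOLLOW(B) ⊇ FIRST(a) = {a}; new: +{a}
  S→a C: FOLLOW(C) ⊇ FOLLOW(S) ⊇ {$,a}; new: +{$}
  S→b A: FOLLOW(A) ⊇ FOLLOW(S) ⊇ {$,a}; new: +{$}
  S→b B: FOLLOW(B) ⊇ FOLLOW(S) ⊇ {$,a}; new: +{$}
  S: {$,a}  A: {$,a,b}  B: {$,a}  C: {$,a,b}
round 2:
  A→A C S: FOLLOW(S) ⊇ FOLLOW(A) ⊇ {$,a,b}; new: +{b}
  S→b B: FOLLOW(B) ⊇ FOLLOW(S) ⊇ {$,a,b}; new: +{b}
  S: {$,a,b}  A: {$,a,b}  B: {$,a,b}  C: {$,a,b}
round 3: done
  S: {$,a,b}  A: {$,a,b}  B: {$,a,b}  C: {$,a,b}

FOLLOW(C) = ["$", "a", "b"]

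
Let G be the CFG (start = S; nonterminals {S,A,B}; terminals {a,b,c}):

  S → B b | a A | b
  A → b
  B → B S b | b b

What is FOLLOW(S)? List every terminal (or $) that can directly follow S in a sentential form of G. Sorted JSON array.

FIRST iteration:
round 1:
  A via A→b: +{b}
  B via B→b b: +{b}
  S via S→B b: +{b}
  S via S→a A: +{a}
  FIRST[S]={a,b}  FIRST[A]={b}  FIRST[B]={b}
round 2: (stable)
  FIRST[S]={a,b}  FIRST[A]={b}  FIRST[B]={b}

FOLLOW iteration:
FOLLOW(S) := {$}
[1]
  B→B S b: FOLLOW(B) ⊇ FIRST(S) = {a,b}; new: +{a,b}
  B→B S b: FOLLOW(S) ⊇ FIRST(b) = {b}; new: +{b}
  S→a A: FOLLOW(A) ⊇ FOLLOW(S) ⊇ {$,b}; new: +{$,b}
  FOLLOW(S)={$,b}  FOLLOW(A)={$,b}  FOLLOW(B)={a,b}
[2] (no change)
  FOLLOW(S)={$,b}  FOLLOW(A)={$,b}  FOLLOW(B)={a,b}

FOLLOW(S) = ["$", "b"]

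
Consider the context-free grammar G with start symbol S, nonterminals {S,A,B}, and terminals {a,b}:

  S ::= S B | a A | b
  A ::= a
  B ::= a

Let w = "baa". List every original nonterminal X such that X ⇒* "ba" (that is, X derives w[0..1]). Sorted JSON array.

Convert to CNF:
  S -> S B | T0 A | b
  A -> a
  B -> a
  T0 -> a

CYK table (by increasing span), restricted to cells inside w[0..1]:
  [0..0]={S}  "b"
  [1..1]={A,B,T0}  "a"  orig:{A,B}
  [0..1]={S}  "ba"

Original NTs in T[0,1] deriving "ba": ["S"]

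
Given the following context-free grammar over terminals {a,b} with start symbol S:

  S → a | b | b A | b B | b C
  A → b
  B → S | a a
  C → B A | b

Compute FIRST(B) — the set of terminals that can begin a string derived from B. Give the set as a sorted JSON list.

FIRST sets, iterate to fixpoint:
pass 1:
  A via A→b: +{b}
  B via B→a a: +{a}
  C via C→B A: +{a}
  C via C→b: +{b}
  S via S→a: +{a}
  S via S→b: +{b}
  S: {a,b}  A: {b}  B: {a}  C: {a,b}
pass 2:
  B via B→S: +{b}
  S: {a,b}  A: {b}  B: {a,b}  C: {a,b}
pass 3: (stable)
  S: {a,b}  A: {b}  B: {a,b}  C: {a,b}

FIRST(B) = ["a", "b"]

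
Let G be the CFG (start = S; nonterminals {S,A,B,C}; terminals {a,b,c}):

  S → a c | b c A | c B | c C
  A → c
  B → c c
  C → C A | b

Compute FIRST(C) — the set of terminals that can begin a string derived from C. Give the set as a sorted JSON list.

FIRST sets, iterate to fixpoint:
[1]
  A via A→c: +{c}
  B via B→c c: +{c}
  C via C→b: +{b}
  S via S→a c: +{a}
  S via S→b c A: +{b}
  S via S→c B: +{c}
  FIRST(S)={a,b,c}  FIRST(A)={c}  FIRST(B)={c}  FIRST(C)={b}
[2] (stable)
  FIRST(S)={a,b,c}  FIRST(A)={c}  FIRST(B)={c}  FIRST(C)={b}

FIRST(C) = ["b"]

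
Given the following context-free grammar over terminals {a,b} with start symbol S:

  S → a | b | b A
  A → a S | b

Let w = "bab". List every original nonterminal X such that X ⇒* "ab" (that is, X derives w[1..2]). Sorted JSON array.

Convert to CNF:
  S -> T1 A | a | b
  A -> T0 S | b
  T0 -> a
  T1 -> b

CYK table (by increasing span) (cells [i..j] with 1 ≤ i ≤ j ≤ 2 only):
  T[1,1] 'a' = {S,T0}  orig:{S}
  T[2,2] 'b' = {A,S,T1}  orig:{A,S}
  T[1,2] 'ab' = {A}

Original NTs in T[1,2] deriving "ab": ["A"]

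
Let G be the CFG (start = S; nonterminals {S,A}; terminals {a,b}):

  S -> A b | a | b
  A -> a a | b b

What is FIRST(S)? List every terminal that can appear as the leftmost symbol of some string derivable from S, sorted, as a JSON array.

FIRST sets, iterate to fixpoint:
[1]
  A via A→a a: +{a}
  A via A→b b: +{b}
  S via S→A b: +{a,b}
  FIRST(S)={a,b}  FIRST(A)={a,b}
[2] — fixpoint
  FIRST(S)={a,b}  FIRST(A)={a,b}

FIRST(S) = ["a", "b"]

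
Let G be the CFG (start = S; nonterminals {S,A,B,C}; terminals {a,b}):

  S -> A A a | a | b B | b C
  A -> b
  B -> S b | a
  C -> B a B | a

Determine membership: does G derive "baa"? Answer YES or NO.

Convert to CNF:
  S -> A X3 | T0 B | T0 C | a
  A -> b
  B -> S T0 | a
  C -> B X2 | a
  T0 -> b
  T1 -> a
  X2 -> T1 B
  X3 -> A T1

Fill CYK table bottom-up:
  cell(0,0) b: {A,T0}  orig:{A}
  cell(1,1) a: {B,C,S,T1}  orig:{B,C,S}
  cell(2,2) a: {B,C,S,T1}  orig:{B,C,S}
  cell(0,1) ba: {S,X3}  orig:{S}
  cell(1,2) aa: {X2}  orig:{}
  cell(0,2) baa: ∅

S ∉ T[0,2] ⇒ NO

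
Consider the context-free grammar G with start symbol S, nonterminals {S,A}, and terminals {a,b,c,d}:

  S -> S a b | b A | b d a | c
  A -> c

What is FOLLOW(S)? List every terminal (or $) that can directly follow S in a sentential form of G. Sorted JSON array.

FIRST sets, iterate to fixpoint:
round 1:
  A via A→c: +{c}
  S via S→b A: +{b}
  S via S→c: +{c}
  FIRST[S]={b,c}  FIRST[A]={c}
round 2: (no change)
  FIRST[S]={b,c}  FIRST[A]={c}

FOLLOW iteration:
seed FOLLOW(S) with $
pass 1:
  S→S a b: FOLLOW(S) ⊇ FIRST(a) = {a}; new: +{a}
  S→b A: FOLLOW(A) ⊇ FOLLOW(S) ⊇ {$,a}; new: +{$,a}
  FOLLOW(S)={$,a}  FOLLOW(A)={$,a}
pass 2: done
  FOLLOW(S)={$,a}  FOLLOW(A)={$,a}

FOLLOW(S) = ["$", "a"]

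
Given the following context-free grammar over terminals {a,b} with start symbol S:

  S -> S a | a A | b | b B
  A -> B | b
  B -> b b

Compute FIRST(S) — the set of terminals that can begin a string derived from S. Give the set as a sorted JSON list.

Compute FIRST by fixpoint:
iter 1:
  A via A→b: +{b}
  B via B→b b: +{b}
  S via S→a A: +{a}
  S via S→b: +{b}
  S: {a,b}  A: {b}  B: {b}
iter 2: done
  S: {a,b}  A: {b}  B: {b}

FIRST(S) = ["a", "b"]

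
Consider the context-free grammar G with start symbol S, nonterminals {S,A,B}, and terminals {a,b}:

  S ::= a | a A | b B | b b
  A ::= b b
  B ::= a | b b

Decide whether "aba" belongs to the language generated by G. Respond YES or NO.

Convert to CNF:
  S -> T0 B | T0 T0 | T1 A | a
  A -> T0 T0
  B -> T0 T0 | a
  T0 -> b
  T1 -> a

CYK table (by increasing span):
  T[0,0] 'a' = {B,S,T1}  orig:{B,S}
  T[1,1] 'b' = {T0}  orig:{}
  T[2,2] 'a' = {B,S,T1}  orig:{B,S}
  T[0,1] 'ab' = ∅
  T[1,2] 'ba' = {S}
  T[0,2] 'aba' = ∅

S ∉ T[0,2] ⇒ NO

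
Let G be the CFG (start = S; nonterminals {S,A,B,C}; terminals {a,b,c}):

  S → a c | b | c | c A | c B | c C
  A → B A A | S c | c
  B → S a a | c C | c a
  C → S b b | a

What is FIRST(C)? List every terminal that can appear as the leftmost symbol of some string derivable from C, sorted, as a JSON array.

FIRST sets, iterate to fixpoint:
round 1:
  A via A→c: +{c}
  B via B→c C: +{c}
  C via C→a: +{a}
  S via S→a c: +{a}
  S via S→b: +{b}
  S via S→c: +{c}
  FIRST(S)={a,b,c}  FIRST(A)={c}  FIRST(B)={c}  FIRST(C)={a}
round 2:
  A via A→S c: +{a,b}
  B via B→S a a: +{a,b}
  C via C→S b b: +{b,c}
  FIRST(S)={a,b,c}  FIRST(A)={a,b,c}  FIRST(B)={a,b,c}  FIRST(C)={a,b,c}
round 3: done
  FIRST(S)={a,b,c}  FIRST(A)={a,b,c}  FIRST(B)={a,b,c}  FIRST(C)={a,b,c}

FIRST(C) = ["a", "b", "c"]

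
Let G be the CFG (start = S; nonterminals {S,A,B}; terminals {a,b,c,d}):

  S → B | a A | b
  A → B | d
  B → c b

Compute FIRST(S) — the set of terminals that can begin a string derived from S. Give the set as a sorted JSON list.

FIRST iteration:
iter 1:
  A via A→d: +{d}
  B via B→c b: +{c}
  S via S→B: +{c}
  S via S→a A: +{a}
  S via S→b: +{b}
  FIRST(S)={a,b,c}  FIRST(A)={d}  FIRST(B)={c}
iter 2:
  A via A→B: +{c}
  FIRST(S)={a,b,c}  FIRST(A)={c,d}  FIRST(B)={c}
iter 3: — fixpoint
  FIRST(S)={a,b,c}  FIRST(A)={c,d}  FIRST(B)={c}

FIRST(S) = ["a", "b", "c"]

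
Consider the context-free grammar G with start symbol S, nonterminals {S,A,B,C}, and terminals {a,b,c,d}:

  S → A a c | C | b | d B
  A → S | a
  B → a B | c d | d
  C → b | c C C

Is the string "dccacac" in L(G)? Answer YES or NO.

Convert to CNF:
  S -> A X6 | T1 X7 | T2 B | b
  A -> A X3 | T1 X4 | T2 B | a | b
  B -> T0 B | T1 T2 | d
  C -> T1 X5 | b
  T0 -> a
  T1 -> c
  T2 -> d
  X3 -> T0 T1
  X4 -> C C
  X5 -> C C
  X6 -> T0 T1
  X7 -> C C

CYK fill:
  T[0,0] 'd' = {B,T2}  orig:{B}
  T[1,1] 'c' = {T1}  orig:{}
  T[2,2] 'c' = {T1}  orig:{}
  T[3,3] 'a' = {A,T0}  orig:{A}
  T[4,4] 'c' = {T1}  orig:{}
  T[5,5] 'a' = {A,T0}  orig:{A}
  T[6,6] 'c' = {T1}  orig:{}
  T[0,1] 'dc' = ∅
  T[1,2] 'cc' = ∅
  T[2,3] 'ca' = ∅
  T[3,4] 'ac' = {X3,X6}  orig:{}
  T[4,5] 'ca' = ∅
  T[5,6] 'ac' = {X3,X6}  orig:{}
  T[0,2] 'dcc' = ∅
  T[1,3] 'cca' = ∅
  T[2,4] 'cac' = ∅
  T[3,5] 'aca' = ∅
  T[4,6] 'cac' = ∅
  T[0,3] 'dcca' = ∅
  T[1,4] 'ccac' = ∅
  T[2,5] 'caca' = ∅
  T[3,6] 'acac' = ∅
  T[0,4] 'dccac' = ∅
  T[1,5] 'ccaca' = ∅
  T[2,6] 'cacac' = ∅
  T[0,5] 'dccaca' = ∅
  T[1,6] 'ccacac' = ∅
  T[0,6] 'dccacac' = ∅

S ∉ T[0,6] ⇒ NO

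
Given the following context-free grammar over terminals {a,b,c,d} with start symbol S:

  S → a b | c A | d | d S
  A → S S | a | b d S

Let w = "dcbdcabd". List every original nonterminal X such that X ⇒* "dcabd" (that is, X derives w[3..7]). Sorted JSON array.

Convert to CNF:
  S -> T1 S | T2 T0 | T3 A | d
  A -> S S | T0 X4 | a
  T0 -> b
  T1 -> d
  T2 -> a
  T3 -> c
  X4 -> T1 S

Fill CYK table bottom-up — only the sub-triangle for w[3..7]:
  cell(3,3) d: {S,T1}  orig:{S}
  cell(4,4) c: {T3}  orig:{}
  cell(5,5) a: {A,T2}  orig:{A}
  cell(6,6) b: {T0}  orig:{}
  cell(7,7) d: {S,T1}  orig:{S}
  cell(3,4) dc: ∅
  cell(4,5) ca: {S}
  cell(5,6) ab: {S}
  cell(6,7) bd: ∅
  cell(3,5) dca: {A,S,X4}  orig:{A,S}
  cell(4,6) cab: ∅
  cell(5,7) abd: {A}
  cell(3,6) dcab: ∅
  cell(4,7) cabd: {S}
  cell(3,7) dcabd: {A,S,X4}  orig:{A,S}

Original NTs in T[3,7] deriving "dcabd": ["A", "S"]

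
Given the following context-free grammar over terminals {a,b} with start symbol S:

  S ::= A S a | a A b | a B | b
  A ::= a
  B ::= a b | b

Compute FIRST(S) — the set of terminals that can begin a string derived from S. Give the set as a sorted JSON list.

FIRST sets, iterate to fixpoint:
pass 1:
  A via A→a: +{a}
  B via B→a b: +{a}
  B via B→b: +{b}
  S via S→A S a: +{a}
  S via S→b: +{b}
  S: {a,b}  A: {a}  B: {a,b}
pass 2: done
  S: {a,b}  A: {a}  B: {a,b}

FIRST(S) = ["a", "b"]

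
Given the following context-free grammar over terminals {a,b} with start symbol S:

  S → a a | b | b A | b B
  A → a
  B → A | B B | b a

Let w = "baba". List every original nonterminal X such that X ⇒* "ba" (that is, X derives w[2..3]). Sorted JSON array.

Convert to CNF:
  S -> T0 A | T0 B | T1 T1 | b
  A -> a
  B -> B B | T0 T1 | a
  T0 -> b
  T1 -> a

CYK fill (cells [i..j] with 2 ≤ i ≤ j ≤ 3 only):
  T[2,2] 'b' = {S,T0}  orig:{S}
  T[3,3] 'a' = {A,B,T1}  orig:{A,B}
  T[2,3] 'ba' = {B,S}

Original NTs in T[2,3] deriving "ba": ["B", "S"]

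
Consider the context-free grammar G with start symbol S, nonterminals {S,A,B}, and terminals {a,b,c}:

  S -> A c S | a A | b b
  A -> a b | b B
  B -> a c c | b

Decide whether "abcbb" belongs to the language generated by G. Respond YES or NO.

Convert to CNF:
  S -> A X4 | T0 A | T1 T1
  A -> T0 T1 | T1 B
  B -> T0 X3 | b
  T0 -> a
  T1 -> b
  T2 -> c
  X3 -> T2 T2
  X4 -> T2 S

Fill CYK table bottom-up:
  [0..0]={T0}  "a"  orig:{}
  [1..1]={B,T1}  "b"  orig:{B}
  [2..2]={T2}  "c"  orig:{}
  [3..3]={B,T1}  "b"  orig:{B}
  [4..4]={B,T1}  "b"  orig:{B}
  [0..1]={A}  "ab"
  [1..2]=∅  "bc"
  [2..3]=∅  "cb"
  [3..4]={A,S}  "bb"
  [0..2]=∅  "abc"
  [1..3]=∅  "bcb"
  [2..4]={X4}  "cbb"  orig:{}
  [0..3]=∅  "abcb"
  [1..4]=∅  "bcbb"
  [0..4]={S}  "abcbb"

S ∈ T[0,4] ⇒ YES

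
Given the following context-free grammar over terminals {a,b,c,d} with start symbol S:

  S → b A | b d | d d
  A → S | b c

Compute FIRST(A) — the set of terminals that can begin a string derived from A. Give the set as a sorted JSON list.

FIRST sets, iterate to fixpoint:
round 1:
  A via A→b c: +{b}
  S via S→b A: +{b}
  S via S→d d: +{d}
  FIRST(S)={b,d}  FIRST(A)={b}
round 2:
  A via A→S: +{d}
  FIRST(S)={b,d}  FIRST(A)={b,d}
round 3: (no change)
  FIRST(S)={b,d}  FIRST(A)={b,d}

FIRST(A) = ["b", "d"]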